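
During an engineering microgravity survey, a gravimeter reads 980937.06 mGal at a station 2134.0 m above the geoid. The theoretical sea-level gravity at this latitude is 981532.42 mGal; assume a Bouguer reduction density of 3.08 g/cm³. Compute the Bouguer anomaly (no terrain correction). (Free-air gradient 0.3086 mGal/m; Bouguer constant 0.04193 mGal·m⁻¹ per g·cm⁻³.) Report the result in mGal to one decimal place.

-212.4

Free-air correction = 0.3086 × 2134.0 = 658.55 mGal
Free-air anomaly = 980937.06 − 981532.42 + (658.55) = 63.19 mGal
Bouguer slab correction = 0.04193 × 3.08 × 2134.0 = 275.59 mGal
Simple Bouguer anomaly = 63.19 − (275.59) = -212.40 mGal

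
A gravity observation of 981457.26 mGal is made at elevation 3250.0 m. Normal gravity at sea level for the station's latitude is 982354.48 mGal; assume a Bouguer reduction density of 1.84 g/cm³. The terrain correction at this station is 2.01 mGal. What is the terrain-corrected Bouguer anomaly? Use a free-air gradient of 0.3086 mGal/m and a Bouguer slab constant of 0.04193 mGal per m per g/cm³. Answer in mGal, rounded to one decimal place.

-143.0

Free-air correction = 0.3086 × 3250.0 = 1002.95 mGal
Free-air anomaly = 981457.26 − 982354.48 + (1002.95) = 105.73 mGal
Bouguer slab correction = 0.04193 × 1.84 × 3250.0 = 250.74 mGal
Simple Bouguer anomaly = 105.73 − (250.74) = -145.01 mGal
Complete Bouguer anomaly = -145.01 + 2.01 = -143.00 mGal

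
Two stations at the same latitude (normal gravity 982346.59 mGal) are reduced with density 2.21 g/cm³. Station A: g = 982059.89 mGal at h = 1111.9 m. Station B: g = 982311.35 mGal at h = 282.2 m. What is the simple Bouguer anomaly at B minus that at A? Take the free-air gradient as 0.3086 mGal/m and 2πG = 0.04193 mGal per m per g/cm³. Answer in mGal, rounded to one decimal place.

Δg_SB(A) = 982059.89 − 982346.59 + 0.3086×1111.9 − 0.04193×2.21×1111.9 = -46.60 mGal
Δg_SB(B) = 982311.35 − 982346.59 + 0.3086×282.2 − 0.04193×2.21×282.2 = 25.70 mGal
Difference = 25.70 − (-46.60) = 72.30 mGal

72.3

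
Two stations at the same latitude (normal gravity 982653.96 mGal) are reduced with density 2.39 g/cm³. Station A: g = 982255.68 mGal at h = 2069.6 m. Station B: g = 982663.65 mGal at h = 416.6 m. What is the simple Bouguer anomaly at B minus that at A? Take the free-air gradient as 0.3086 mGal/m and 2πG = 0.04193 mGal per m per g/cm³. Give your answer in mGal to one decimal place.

63.5

Δg_SB(A) = 982255.68 − 982653.96 + 0.3086×2069.6 − 0.04193×2.39×2069.6 = 33.00 mGal
Δg_SB(B) = 982663.65 − 982653.96 + 0.3086×416.6 − 0.04193×2.39×416.6 = 96.50 mGal
Difference = 96.50 − (33.00) = 63.50 mGal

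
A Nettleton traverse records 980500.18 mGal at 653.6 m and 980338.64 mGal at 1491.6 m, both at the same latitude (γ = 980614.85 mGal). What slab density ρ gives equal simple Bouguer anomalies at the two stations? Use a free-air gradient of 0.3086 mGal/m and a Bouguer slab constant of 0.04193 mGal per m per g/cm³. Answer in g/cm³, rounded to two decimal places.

2.76

Δg_obs = 980338.64 − 980500.18 = -161.54 mGal over Δh = 1491.6 − 653.6 = 838.0 m
Equal Bouguer anomalies ⇒ Δg_obs + (0.3086 − 0.04193ρ)·Δh = 0
0.3086 − 0.04193ρ = −Δg_obs/Δh = 0.19277
ρ = (0.3086 − 0.19277) / 0.04193 = 2.76 g/cm³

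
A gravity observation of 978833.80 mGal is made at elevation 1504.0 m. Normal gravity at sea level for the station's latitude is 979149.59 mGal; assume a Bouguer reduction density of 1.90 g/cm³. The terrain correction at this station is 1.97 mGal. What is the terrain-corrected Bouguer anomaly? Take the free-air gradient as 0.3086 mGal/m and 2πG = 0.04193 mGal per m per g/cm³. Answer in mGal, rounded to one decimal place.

30.5

Free-air correction = 0.3086 × 1504.0 = 464.13 mGal
Free-air anomaly = 978833.80 − 979149.59 + (464.13) = 148.34 mGal
Bouguer slab correction = 0.04193 × 1.90 × 1504.0 = 119.82 mGal
Simple Bouguer anomaly = 148.34 − (119.82) = 28.52 mGal
Complete Bouguer anomaly = 28.52 + 1.97 = 30.49 mGal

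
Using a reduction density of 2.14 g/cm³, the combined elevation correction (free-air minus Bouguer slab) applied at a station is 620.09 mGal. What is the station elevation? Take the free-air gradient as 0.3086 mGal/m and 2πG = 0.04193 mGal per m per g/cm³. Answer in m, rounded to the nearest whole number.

Combined gradient = 0.3086 − 0.04193 × 2.14 = 0.2188698 mGal/m
h = 620.09 / 0.2188698 = 2833.15 m

2833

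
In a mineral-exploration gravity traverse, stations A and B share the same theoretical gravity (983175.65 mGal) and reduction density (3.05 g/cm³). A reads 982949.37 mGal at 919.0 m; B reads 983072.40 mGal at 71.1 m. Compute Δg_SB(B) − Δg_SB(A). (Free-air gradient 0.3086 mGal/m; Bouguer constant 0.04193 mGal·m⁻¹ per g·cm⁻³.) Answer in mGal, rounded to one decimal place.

Δg_SB(A) = 982949.37 − 983175.65 + 0.3086×919.0 − 0.04193×3.05×919.0 = -60.20 mGal
Δg_SB(B) = 983072.40 − 983175.65 + 0.3086×71.1 − 0.04193×3.05×71.1 = -90.40 mGal
Difference = -90.40 − (-60.20) = -30.20 mGal

-30.2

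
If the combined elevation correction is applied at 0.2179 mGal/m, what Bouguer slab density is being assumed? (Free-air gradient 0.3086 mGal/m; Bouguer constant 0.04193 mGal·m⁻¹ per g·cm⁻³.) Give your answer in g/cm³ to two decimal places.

0.2179 = 0.3086 − 0.04193 × ρ
ρ = (0.3086 − 0.2179) / 0.04193 = 2.16 g/cm³

2.16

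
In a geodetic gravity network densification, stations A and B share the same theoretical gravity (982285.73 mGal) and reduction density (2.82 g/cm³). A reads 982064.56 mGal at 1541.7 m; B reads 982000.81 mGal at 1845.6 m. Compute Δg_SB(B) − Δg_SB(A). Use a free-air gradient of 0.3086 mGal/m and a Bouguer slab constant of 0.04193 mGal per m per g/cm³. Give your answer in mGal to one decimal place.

Δg_SB(A) = 982064.56 − 982285.73 + 0.3086×1541.7 − 0.04193×2.82×1541.7 = 72.30 mGal
Δg_SB(B) = 982000.81 − 982285.73 + 0.3086×1845.6 − 0.04193×2.82×1845.6 = 66.40 mGal
Difference = 66.40 − (72.30) = -5.90 mGal

-5.9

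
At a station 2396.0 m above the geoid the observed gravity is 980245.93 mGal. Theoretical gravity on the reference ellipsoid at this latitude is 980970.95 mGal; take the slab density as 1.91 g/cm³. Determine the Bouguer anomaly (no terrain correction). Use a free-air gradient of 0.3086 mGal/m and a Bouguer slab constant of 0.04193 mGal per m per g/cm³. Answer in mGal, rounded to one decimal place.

Free-air correction = 0.3086 × 2396.0 = 739.41 mGal
Free-air anomaly = 980245.93 − 980970.95 + (739.41) = 14.39 mGal
Bouguer slab correction = 0.04193 × 1.91 × 2396.0 = 191.89 mGal
Simple Bouguer anomaly = 14.39 − (191.89) = -177.50 mGal

-177.5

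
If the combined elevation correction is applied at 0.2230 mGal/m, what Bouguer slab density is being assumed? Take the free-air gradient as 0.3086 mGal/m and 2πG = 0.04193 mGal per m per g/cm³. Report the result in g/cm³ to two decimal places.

0.2230 = 0.3086 − 0.04193 × ρ
ρ = (0.3086 − 0.2230) / 0.04193 = 2.04 g/cm³

2.04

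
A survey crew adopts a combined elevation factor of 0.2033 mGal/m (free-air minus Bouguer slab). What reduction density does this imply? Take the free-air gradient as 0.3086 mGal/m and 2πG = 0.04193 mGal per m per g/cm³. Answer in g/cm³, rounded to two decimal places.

2.51

0.2033 = 0.3086 − 0.04193 × ρ
ρ = (0.3086 − 0.2033) / 0.04193 = 2.51 g/cm³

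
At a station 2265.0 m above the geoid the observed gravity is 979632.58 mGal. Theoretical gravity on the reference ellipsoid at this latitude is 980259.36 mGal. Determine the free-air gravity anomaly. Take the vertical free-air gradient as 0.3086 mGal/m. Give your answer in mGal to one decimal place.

Free-air correction = 0.3086 × 2265.0 = 698.98 mGal
Free-air anomaly = 979632.58 − 980259.36 + (698.98) = 72.20 mGal

72.2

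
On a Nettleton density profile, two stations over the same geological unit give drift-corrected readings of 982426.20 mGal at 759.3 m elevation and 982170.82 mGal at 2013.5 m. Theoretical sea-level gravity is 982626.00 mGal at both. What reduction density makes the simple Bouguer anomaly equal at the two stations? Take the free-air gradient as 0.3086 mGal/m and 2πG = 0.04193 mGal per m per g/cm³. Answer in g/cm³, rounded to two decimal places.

Δg_obs = 982170.82 − 982426.20 = -255.38 mGal over Δh = 2013.5 − 759.3 = 1254.2 m
Equal Bouguer anomalies ⇒ Δg_obs + (0.3086 − 0.04193ρ)·Δh = 0
0.3086 − 0.04193ρ = −Δg_obs/Δh = 0.20362
ρ = (0.3086 − 0.20362) / 0.04193 = 2.50 g/cm³

2.50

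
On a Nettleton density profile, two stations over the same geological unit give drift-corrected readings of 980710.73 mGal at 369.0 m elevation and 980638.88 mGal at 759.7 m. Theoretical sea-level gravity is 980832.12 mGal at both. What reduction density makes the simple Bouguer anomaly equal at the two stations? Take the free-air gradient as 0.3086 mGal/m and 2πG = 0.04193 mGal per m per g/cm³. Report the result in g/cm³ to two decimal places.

2.97

Δg_obs = 980638.88 − 980710.73 = -71.85 mGal over Δh = 759.7 − 369.0 = 390.7 m
Equal Bouguer anomalies ⇒ Δg_obs + (0.3086 − 0.04193ρ)·Δh = 0
0.3086 − 0.04193ρ = −Δg_obs/Δh = 0.18390
ρ = (0.3086 − 0.18390) / 0.04193 = 2.97 g/cm³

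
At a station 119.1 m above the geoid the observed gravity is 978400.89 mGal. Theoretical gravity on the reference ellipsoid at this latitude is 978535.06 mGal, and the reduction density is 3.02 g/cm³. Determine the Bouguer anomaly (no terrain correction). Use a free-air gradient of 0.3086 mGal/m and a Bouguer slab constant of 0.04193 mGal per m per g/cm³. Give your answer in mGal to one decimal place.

-112.5

Free-air correction = 0.3086 × 119.1 = 36.75 mGal
Free-air anomaly = 978400.89 − 978535.06 + (36.75) = -97.42 mGal
Bouguer slab correction = 0.04193 × 3.02 × 119.1 = 15.08 mGal
Simple Bouguer anomaly = -97.42 − (15.08) = -112.50 mGal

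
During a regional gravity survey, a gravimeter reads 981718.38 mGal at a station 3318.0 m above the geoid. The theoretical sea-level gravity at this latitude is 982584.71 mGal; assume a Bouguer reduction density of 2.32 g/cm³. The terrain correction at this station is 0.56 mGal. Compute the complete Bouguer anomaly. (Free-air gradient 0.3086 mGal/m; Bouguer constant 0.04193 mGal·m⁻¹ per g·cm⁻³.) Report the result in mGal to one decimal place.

Free-air correction = 0.3086 × 3318.0 = 1023.93 mGal
Free-air anomaly = 981718.38 − 982584.71 + (1023.93) = 157.60 mGal
Bouguer slab correction = 0.04193 × 2.32 × 3318.0 = 322.77 mGal
Simple Bouguer anomaly = 157.60 − (322.77) = -165.17 mGal
Complete Bouguer anomaly = -165.17 + 0.56 = -164.61 mGal

-164.6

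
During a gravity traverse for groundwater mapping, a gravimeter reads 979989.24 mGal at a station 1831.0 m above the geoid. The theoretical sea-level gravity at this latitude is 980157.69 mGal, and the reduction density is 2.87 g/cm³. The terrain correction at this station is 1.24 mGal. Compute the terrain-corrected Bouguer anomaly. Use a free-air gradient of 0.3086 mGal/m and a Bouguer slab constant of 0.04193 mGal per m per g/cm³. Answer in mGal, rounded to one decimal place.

177.5

Free-air correction = 0.3086 × 1831.0 = 565.05 mGal
Free-air anomaly = 979989.24 − 980157.69 + (565.05) = 396.60 mGal
Bouguer slab correction = 0.04193 × 2.87 × 1831.0 = 220.34 mGal
Simple Bouguer anomaly = 396.60 − (220.34) = 176.26 mGal
Complete Bouguer anomaly = 176.26 + 1.24 = 177.50 mGal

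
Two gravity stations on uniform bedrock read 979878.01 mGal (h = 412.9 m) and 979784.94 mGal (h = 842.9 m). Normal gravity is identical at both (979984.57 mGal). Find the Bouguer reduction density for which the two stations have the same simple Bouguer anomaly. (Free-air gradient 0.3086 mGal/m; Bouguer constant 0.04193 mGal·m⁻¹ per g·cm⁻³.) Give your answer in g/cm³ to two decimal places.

2.20

Δg_obs = 979784.94 − 979878.01 = -93.07 mGal over Δh = 842.9 − 412.9 = 430.0 m
Equal Bouguer anomalies ⇒ Δg_obs + (0.3086 − 0.04193ρ)·Δh = 0
0.3086 − 0.04193ρ = −Δg_obs/Δh = 0.21644
ρ = (0.3086 − 0.21644) / 0.04193 = 2.20 g/cm³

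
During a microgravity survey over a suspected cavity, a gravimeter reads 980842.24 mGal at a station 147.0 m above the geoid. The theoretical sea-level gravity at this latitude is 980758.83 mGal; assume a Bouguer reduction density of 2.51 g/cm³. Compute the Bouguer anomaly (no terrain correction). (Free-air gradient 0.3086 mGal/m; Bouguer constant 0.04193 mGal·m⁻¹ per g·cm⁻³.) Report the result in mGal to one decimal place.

113.3

Free-air correction = 0.3086 × 147.0 = 45.36 mGal
Free-air anomaly = 980842.24 − 980758.83 + (45.36) = 128.77 mGal
Bouguer slab correction = 0.04193 × 2.51 × 147.0 = 15.47 mGal
Simple Bouguer anomaly = 128.77 − (15.47) = 113.30 mGal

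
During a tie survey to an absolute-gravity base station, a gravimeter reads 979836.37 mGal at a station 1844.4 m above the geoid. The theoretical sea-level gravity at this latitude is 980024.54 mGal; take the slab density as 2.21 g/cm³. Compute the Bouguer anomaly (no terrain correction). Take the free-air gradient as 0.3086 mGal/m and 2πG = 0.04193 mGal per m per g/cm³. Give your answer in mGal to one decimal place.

Free-air correction = 0.3086 × 1844.4 = 569.18 mGal
Free-air anomaly = 979836.37 − 980024.54 + (569.18) = 381.01 mGal
Bouguer slab correction = 0.04193 × 2.21 × 1844.4 = 170.91 mGal
Simple Bouguer anomaly = 381.01 − (170.91) = 210.10 mGal

210.1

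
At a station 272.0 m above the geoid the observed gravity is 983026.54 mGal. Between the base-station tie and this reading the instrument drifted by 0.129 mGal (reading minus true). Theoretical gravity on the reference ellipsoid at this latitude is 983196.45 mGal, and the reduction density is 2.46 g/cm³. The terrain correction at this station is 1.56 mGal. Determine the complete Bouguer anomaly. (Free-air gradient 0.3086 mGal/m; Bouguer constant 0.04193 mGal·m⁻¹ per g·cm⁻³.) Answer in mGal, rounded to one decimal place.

Drift-corrected reading = 983026.54 − (0.129) = 983026.411 mGal
Free-air correction = 0.3086 × 272.0 = 83.94 mGal
Free-air anomaly = 983026.411 − 983196.45 + (83.94) = -86.099 mGal
Bouguer slab correction = 0.04193 × 2.46 × 272.0 = 28.06 mGal
Simple Bouguer anomaly = -86.099 − (28.06) = -114.159 mGal
Complete Bouguer anomaly = -114.159 + 1.56 = -112.599 mGal

-112.6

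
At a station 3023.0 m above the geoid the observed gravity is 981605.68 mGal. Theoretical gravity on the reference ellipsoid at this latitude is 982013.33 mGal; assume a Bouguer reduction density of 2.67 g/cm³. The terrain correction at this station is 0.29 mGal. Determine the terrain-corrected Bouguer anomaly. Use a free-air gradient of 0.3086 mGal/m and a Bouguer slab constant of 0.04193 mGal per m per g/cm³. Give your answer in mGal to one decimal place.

Free-air correction = 0.3086 × 3023.0 = 932.90 mGal
Free-air anomaly = 981605.68 − 982013.33 + (932.90) = 525.25 mGal
Bouguer slab correction = 0.04193 × 2.67 × 3023.0 = 338.43 mGal
Simple Bouguer anomaly = 525.25 − (338.43) = 186.82 mGal
Complete Bouguer anomaly = 186.82 + 0.29 = 187.11 mGal

187.1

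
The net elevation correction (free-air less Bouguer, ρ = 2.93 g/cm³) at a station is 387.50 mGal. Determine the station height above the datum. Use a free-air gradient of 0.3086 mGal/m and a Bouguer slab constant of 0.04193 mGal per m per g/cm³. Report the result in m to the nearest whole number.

Combined gradient = 0.3086 − 0.04193 × 2.93 = 0.1857451 mGal/m
h = 387.50 / 0.1857451 = 2086.19 m

2086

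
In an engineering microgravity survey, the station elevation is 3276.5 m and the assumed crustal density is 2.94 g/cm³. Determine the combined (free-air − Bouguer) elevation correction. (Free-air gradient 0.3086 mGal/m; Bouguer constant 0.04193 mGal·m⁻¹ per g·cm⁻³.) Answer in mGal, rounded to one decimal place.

607.2

Combined gradient = 0.3086 − 0.04193 × 2.94 = 0.1853258 mGal/m
Combined elevation correction = 0.1853258 × 3276.5 = 607.2 mGal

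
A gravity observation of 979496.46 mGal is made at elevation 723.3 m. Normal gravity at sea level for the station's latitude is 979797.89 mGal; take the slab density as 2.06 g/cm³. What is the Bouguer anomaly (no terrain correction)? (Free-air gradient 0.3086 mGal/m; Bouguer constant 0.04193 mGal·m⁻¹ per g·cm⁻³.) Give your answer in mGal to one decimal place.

Free-air correction = 0.3086 × 723.3 = 223.21 mGal
Free-air anomaly = 979496.46 − 979797.89 + (223.21) = -78.22 mGal
Bouguer slab correction = 0.04193 × 2.06 × 723.3 = 62.48 mGal
Simple Bouguer anomaly = -78.22 − (62.48) = -140.70 mGal

-140.7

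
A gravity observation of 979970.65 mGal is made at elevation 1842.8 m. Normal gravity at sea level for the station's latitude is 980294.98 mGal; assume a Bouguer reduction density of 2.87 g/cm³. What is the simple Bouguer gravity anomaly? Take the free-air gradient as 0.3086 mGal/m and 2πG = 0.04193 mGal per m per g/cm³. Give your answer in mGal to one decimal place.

Free-air correction = 0.3086 × 1842.8 = 568.69 mGal
Free-air anomaly = 979970.65 − 980294.98 + (568.69) = 244.36 mGal
Bouguer slab correction = 0.04193 × 2.87 × 1842.8 = 221.76 mGal
Simple Bouguer anomaly = 244.36 − (221.76) = 22.60 mGal

22.6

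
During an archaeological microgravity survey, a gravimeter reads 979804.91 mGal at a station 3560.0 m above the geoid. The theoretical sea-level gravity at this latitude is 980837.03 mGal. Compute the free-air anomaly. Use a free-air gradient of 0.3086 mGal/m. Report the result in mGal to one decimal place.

66.5

Free-air correction = 0.3086 × 3560.0 = 1098.62 mGal
Free-air anomaly = 979804.91 − 980837.03 + (1098.62) = 66.50 mGal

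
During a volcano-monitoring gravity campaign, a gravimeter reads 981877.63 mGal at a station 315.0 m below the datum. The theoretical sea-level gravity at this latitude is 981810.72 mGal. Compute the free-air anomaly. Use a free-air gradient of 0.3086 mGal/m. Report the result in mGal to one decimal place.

-30.3

Free-air correction = 0.3086 × -315.0 = -97.21 mGal
Free-air anomaly = 981877.63 − 981810.72 + (-97.21) = -30.30 mGal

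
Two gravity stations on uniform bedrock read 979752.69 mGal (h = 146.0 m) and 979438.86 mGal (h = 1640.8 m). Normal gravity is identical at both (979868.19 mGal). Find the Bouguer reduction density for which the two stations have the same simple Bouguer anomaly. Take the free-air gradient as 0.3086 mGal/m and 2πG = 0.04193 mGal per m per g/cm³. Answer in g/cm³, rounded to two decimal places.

Δg_obs = 979438.86 − 979752.69 = -313.83 mGal over Δh = 1640.8 − 146.0 = 1494.8 m
Equal Bouguer anomalies ⇒ Δg_obs + (0.3086 − 0.04193ρ)·Δh = 0
0.3086 − 0.04193ρ = −Δg_obs/Δh = 0.20995
ρ = (0.3086 − 0.20995) / 0.04193 = 2.35 g/cm³

2.35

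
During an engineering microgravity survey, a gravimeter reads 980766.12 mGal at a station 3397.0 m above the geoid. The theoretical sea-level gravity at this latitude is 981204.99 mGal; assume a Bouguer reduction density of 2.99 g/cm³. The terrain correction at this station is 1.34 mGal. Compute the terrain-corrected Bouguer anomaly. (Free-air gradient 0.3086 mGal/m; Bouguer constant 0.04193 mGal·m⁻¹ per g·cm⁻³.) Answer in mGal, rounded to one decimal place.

184.9

Free-air correction = 0.3086 × 3397.0 = 1048.31 mGal
Free-air anomaly = 980766.12 − 981204.99 + (1048.31) = 609.44 mGal
Bouguer slab correction = 0.04193 × 2.99 × 3397.0 = 425.88 mGal
Simple Bouguer anomaly = 609.44 − (425.88) = 183.56 mGal
Complete Bouguer anomaly = 183.56 + 1.34 = 184.90 mGal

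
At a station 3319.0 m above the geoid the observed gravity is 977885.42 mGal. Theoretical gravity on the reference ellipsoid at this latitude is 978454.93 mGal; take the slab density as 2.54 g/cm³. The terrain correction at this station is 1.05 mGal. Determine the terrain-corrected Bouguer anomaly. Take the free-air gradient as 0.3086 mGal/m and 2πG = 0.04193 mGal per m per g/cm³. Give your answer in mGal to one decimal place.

Free-air correction = 0.3086 × 3319.0 = 1024.24 mGal
Free-air anomaly = 977885.42 − 978454.93 + (1024.24) = 454.73 mGal
Bouguer slab correction = 0.04193 × 2.54 × 3319.0 = 353.48 mGal
Simple Bouguer anomaly = 454.73 − (353.48) = 101.25 mGal
Complete Bouguer anomaly = 101.25 + 1.05 = 102.30 mGal

102.3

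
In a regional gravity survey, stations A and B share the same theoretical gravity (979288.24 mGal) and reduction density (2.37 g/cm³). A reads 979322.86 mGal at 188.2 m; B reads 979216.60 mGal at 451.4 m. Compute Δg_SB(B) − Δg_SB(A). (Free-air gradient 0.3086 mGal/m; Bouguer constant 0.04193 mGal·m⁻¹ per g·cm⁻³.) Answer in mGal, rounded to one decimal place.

Δg_SB(A) = 979322.86 − 979288.24 + 0.3086×188.2 − 0.04193×2.37×188.2 = 74.00 mGal
Δg_SB(B) = 979216.60 − 979288.24 + 0.3086×451.4 − 0.04193×2.37×451.4 = 22.80 mGal
Difference = 22.80 − (74.00) = -51.20 mGal

-51.2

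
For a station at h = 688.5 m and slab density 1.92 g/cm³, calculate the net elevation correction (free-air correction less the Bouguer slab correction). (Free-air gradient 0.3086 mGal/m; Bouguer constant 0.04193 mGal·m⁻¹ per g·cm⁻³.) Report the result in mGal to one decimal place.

Combined gradient = 0.3086 − 0.04193 × 1.92 = 0.2280944 mGal/m
Combined elevation correction = 0.2280944 × 688.5 = 157.0 mGal

157.0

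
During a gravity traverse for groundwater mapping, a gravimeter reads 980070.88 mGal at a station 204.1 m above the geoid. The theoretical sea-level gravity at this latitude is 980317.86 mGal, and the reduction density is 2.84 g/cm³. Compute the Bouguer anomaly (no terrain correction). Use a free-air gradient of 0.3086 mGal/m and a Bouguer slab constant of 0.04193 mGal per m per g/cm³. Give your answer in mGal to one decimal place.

Free-air correction = 0.3086 × 204.1 = 62.99 mGal
Free-air anomaly = 980070.88 − 980317.86 + (62.99) = -183.99 mGal
Bouguer slab correction = 0.04193 × 2.84 × 204.1 = 24.30 mGal
Simple Bouguer anomaly = -183.99 − (24.30) = -208.29 mGal

-208.3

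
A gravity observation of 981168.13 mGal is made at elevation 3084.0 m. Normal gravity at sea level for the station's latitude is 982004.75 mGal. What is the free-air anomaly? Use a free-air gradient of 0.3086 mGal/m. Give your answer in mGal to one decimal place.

Free-air correction = 0.3086 × 3084.0 = 951.72 mGal
Free-air anomaly = 981168.13 − 982004.75 + (951.72) = 115.10 mGal

115.1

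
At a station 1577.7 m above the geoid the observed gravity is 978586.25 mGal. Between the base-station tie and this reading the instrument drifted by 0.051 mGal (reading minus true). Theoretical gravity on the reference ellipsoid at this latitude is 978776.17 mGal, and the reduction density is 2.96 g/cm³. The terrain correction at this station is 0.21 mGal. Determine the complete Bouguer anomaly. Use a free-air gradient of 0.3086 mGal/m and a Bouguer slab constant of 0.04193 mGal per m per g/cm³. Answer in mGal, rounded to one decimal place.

Drift-corrected reading = 978586.25 − (0.051) = 978586.199 mGal
Free-air correction = 0.3086 × 1577.7 = 486.88 mGal
Free-air anomaly = 978586.199 − 978776.17 + (486.88) = 296.909 mGal
Bouguer slab correction = 0.04193 × 2.96 × 1577.7 = 195.81 mGal
Simple Bouguer anomaly = 296.909 − (195.81) = 101.099 mGal
Complete Bouguer anomaly = 101.099 + 0.21 = 101.309 mGal

101.3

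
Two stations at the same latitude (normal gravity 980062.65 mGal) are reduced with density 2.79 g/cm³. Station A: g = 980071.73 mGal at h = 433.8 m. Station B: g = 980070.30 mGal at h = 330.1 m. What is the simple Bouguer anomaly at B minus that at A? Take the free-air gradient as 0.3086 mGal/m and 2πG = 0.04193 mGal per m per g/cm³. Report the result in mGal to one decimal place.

-21.3

Δg_SB(A) = 980071.73 − 980062.65 + 0.3086×433.8 − 0.04193×2.79×433.8 = 92.20 mGal
Δg_SB(B) = 980070.30 − 980062.65 + 0.3086×330.1 − 0.04193×2.79×330.1 = 70.90 mGal
Difference = 70.90 − (92.20) = -21.30 mGal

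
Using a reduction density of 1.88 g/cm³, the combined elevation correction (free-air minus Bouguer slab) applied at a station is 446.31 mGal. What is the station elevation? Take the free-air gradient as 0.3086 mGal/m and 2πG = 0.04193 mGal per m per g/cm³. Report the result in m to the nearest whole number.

1942

Combined gradient = 0.3086 − 0.04193 × 1.88 = 0.2297716 mGal/m
h = 446.31 / 0.2297716 = 1942.41 m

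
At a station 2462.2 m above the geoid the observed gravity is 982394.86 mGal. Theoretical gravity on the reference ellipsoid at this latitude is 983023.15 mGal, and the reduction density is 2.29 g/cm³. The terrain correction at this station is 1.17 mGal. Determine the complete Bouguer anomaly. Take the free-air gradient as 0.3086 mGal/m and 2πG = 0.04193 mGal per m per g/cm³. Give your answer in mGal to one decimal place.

-103.7

Free-air correction = 0.3086 × 2462.2 = 759.83 mGal
Free-air anomaly = 982394.86 − 983023.15 + (759.83) = 131.54 mGal
Bouguer slab correction = 0.04193 × 2.29 × 2462.2 = 236.42 mGal
Simple Bouguer anomaly = 131.54 − (236.42) = -104.88 mGal
Complete Bouguer anomaly = -104.88 + 1.17 = -103.71 mGal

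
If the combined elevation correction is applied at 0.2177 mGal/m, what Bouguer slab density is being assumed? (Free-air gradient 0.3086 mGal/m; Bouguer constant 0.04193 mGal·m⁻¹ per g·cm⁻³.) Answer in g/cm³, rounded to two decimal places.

2.17

0.2177 = 0.3086 − 0.04193 × ρ
ρ = (0.3086 − 0.2177) / 0.04193 = 2.17 g/cm³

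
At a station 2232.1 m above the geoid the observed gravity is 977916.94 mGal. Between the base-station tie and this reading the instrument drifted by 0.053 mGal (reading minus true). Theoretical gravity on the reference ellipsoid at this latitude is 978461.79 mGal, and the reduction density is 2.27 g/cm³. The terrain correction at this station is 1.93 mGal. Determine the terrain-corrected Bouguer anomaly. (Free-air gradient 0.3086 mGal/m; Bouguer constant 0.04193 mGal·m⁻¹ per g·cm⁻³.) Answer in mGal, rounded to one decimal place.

Drift-corrected reading = 977916.94 − (0.053) = 977916.887 mGal
Free-air correction = 0.3086 × 2232.1 = 688.83 mGal
Free-air anomaly = 977916.887 − 978461.79 + (688.83) = 143.927 mGal
Bouguer slab correction = 0.04193 × 2.27 × 2232.1 = 212.45 mGal
Simple Bouguer anomaly = 143.927 − (212.45) = -68.523 mGal
Complete Bouguer anomaly = -68.523 + 1.93 = -66.593 mGal

-66.6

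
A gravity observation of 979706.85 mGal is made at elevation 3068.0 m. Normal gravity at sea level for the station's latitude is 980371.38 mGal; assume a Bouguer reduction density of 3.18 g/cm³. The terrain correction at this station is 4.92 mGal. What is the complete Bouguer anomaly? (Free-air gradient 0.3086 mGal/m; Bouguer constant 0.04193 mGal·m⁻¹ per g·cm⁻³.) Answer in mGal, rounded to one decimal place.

Free-air correction = 0.3086 × 3068.0 = 946.78 mGal
Free-air anomaly = 979706.85 − 980371.38 + (946.78) = 282.25 mGal
Bouguer slab correction = 0.04193 × 3.18 × 3068.0 = 409.08 mGal
Simple Bouguer anomaly = 282.25 − (409.08) = -126.83 mGal
Complete Bouguer anomaly = -126.83 + 4.92 = -121.91 mGal

-121.9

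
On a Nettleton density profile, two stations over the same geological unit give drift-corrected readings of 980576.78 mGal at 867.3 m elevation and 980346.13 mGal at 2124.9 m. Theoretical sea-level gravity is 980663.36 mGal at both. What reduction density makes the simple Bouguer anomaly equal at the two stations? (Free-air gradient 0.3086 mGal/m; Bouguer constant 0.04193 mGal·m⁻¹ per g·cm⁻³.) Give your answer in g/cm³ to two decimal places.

2.99

Δg_obs = 980346.13 − 980576.78 = -230.65 mGal over Δh = 2124.9 − 867.3 = 1257.6 m
Equal Bouguer anomalies ⇒ Δg_obs + (0.3086 − 0.04193ρ)·Δh = 0
0.3086 − 0.04193ρ = −Δg_obs/Δh = 0.18340
ρ = (0.3086 − 0.18340) / 0.04193 = 2.99 g/cm³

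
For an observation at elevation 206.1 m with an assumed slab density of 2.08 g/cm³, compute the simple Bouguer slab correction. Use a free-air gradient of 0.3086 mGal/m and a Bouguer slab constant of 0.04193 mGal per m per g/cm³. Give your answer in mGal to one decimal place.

Bouguer slab correction = 0.04193 × 2.08 × 206.1 = 18.0 mGal

18.0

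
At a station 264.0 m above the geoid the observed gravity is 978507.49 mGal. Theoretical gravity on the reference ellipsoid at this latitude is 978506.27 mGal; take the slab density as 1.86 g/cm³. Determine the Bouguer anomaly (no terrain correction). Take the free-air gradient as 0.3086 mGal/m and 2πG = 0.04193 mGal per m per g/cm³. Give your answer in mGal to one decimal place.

Free-air correction = 0.3086 × 264.0 = 81.47 mGal
Free-air anomaly = 978507.49 − 978506.27 + (81.47) = 82.69 mGal
Bouguer slab correction = 0.04193 × 1.86 × 264.0 = 20.59 mGal
Simple Bouguer anomaly = 82.69 − (20.59) = 62.10 mGal

62.1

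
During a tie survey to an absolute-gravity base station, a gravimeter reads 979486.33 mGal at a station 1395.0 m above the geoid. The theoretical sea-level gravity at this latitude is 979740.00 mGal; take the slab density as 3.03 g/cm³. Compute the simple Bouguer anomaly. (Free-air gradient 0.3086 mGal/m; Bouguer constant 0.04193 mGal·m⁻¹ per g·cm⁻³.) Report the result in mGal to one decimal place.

-0.4

Free-air correction = 0.3086 × 1395.0 = 430.50 mGal
Free-air anomaly = 979486.33 − 979740.00 + (430.50) = 176.83 mGal
Bouguer slab correction = 0.04193 × 3.03 × 1395.0 = 177.23 mGal
Simple Bouguer anomaly = 176.83 − (177.23) = -0.40 mGal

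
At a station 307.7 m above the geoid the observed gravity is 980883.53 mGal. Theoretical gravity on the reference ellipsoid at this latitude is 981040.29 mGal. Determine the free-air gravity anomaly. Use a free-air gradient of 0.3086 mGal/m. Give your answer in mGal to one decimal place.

-61.8

Free-air correction = 0.3086 × 307.7 = 94.96 mGal
Free-air anomaly = 980883.53 − 981040.29 + (94.96) = -61.80 mGal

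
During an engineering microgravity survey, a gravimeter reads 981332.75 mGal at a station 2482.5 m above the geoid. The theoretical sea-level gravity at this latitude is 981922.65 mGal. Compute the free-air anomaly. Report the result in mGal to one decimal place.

176.2

Free-air correction = 0.3086 × 2482.5 = 766.10 mGal
Free-air anomaly = 981332.75 − 981922.65 + (766.10) = 176.20 mGal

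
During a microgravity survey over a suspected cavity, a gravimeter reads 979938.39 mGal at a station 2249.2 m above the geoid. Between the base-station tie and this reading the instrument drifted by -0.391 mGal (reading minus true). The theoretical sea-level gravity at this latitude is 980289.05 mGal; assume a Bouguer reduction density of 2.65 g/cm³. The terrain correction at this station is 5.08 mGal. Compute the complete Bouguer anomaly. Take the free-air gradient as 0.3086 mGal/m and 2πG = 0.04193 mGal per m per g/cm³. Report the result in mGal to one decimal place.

Drift-corrected reading = 979938.39 − (-0.391) = 979938.781 mGal
Free-air correction = 0.3086 × 2249.2 = 694.10 mGal
Free-air anomaly = 979938.781 − 980289.05 + (694.10) = 343.831 mGal
Bouguer slab correction = 0.04193 × 2.65 × 2249.2 = 249.92 mGal
Simple Bouguer anomaly = 343.831 − (249.92) = 93.911 mGal
Complete Bouguer anomaly = 93.911 + 5.08 = 98.991 mGal

99.0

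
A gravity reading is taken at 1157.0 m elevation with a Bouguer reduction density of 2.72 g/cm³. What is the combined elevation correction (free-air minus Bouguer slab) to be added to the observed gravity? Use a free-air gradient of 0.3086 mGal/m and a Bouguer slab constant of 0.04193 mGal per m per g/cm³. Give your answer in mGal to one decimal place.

Combined gradient = 0.3086 − 0.04193 × 2.72 = 0.1945504 mGal/m
Combined elevation correction = 0.1945504 × 1157.0 = 225.1 mGal

225.1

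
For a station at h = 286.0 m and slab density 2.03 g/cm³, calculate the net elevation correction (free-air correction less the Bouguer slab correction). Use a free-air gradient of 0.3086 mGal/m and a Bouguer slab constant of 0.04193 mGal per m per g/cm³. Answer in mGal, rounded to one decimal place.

Combined gradient = 0.3086 − 0.04193 × 2.03 = 0.2234821 mGal/m
Combined elevation correction = 0.2234821 × 286.0 = 63.9 mGal

63.9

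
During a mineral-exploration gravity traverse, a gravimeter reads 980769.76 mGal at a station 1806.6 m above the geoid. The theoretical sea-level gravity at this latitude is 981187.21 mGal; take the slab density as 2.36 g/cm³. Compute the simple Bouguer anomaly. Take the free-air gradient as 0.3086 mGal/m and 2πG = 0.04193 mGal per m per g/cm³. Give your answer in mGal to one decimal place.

Free-air correction = 0.3086 × 1806.6 = 557.52 mGal
Free-air anomaly = 980769.76 − 981187.21 + (557.52) = 140.07 mGal
Bouguer slab correction = 0.04193 × 2.36 × 1806.6 = 178.77 mGal
Simple Bouguer anomaly = 140.07 − (178.77) = -38.70 mGal

-38.7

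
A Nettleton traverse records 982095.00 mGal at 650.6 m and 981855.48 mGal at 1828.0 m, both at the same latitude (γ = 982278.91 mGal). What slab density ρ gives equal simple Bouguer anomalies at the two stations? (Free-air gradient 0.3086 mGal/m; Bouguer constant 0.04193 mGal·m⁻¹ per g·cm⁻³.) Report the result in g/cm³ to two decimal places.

2.51

Δg_obs = 981855.48 − 982095.00 = -239.52 mGal over Δh = 1828.0 − 650.6 = 1177.4 m
Equal Bouguer anomalies ⇒ Δg_obs + (0.3086 − 0.04193ρ)·Δh = 0
0.3086 − 0.04193ρ = −Δg_obs/Δh = 0.20343
ρ = (0.3086 − 0.20343) / 0.04193 = 2.51 g/cm³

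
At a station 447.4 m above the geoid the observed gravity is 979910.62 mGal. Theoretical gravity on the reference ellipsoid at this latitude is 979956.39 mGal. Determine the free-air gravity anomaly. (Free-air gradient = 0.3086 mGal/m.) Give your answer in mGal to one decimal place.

Free-air correction = 0.3086 × 447.4 = 138.07 mGal
Free-air anomaly = 979910.62 − 979956.39 + (138.07) = 92.30 mGal

92.3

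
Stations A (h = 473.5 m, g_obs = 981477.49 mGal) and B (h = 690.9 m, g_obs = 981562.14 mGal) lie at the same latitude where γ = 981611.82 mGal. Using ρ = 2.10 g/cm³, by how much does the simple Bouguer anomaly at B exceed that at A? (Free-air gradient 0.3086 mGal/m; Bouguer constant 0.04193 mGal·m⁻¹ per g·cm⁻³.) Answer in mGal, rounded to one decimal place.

132.6

Δg_SB(A) = 981477.49 − 981611.82 + 0.3086×473.5 − 0.04193×2.10×473.5 = -29.90 mGal
Δg_SB(B) = 981562.14 − 981611.82 + 0.3086×690.9 − 0.04193×2.10×690.9 = 102.70 mGal
Difference = 102.70 − (-29.90) = 132.60 mGal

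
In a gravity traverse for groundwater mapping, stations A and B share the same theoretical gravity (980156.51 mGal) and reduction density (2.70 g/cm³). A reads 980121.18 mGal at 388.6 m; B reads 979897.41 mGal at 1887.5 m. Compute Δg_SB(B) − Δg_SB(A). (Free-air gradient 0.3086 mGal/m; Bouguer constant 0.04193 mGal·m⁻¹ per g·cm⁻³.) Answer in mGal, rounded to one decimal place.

69.1

Δg_SB(A) = 980121.18 − 980156.51 + 0.3086×388.6 − 0.04193×2.70×388.6 = 40.60 mGal
Δg_SB(B) = 979897.41 − 980156.51 + 0.3086×1887.5 − 0.04193×2.70×1887.5 = 109.70 mGal
Difference = 109.70 − (40.60) = 69.10 mGal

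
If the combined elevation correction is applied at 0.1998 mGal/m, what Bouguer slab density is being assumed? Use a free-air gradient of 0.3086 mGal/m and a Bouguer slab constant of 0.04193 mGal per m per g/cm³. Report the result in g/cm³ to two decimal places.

0.1998 = 0.3086 − 0.04193 × ρ
ρ = (0.3086 − 0.1998) / 0.04193 = 2.59 g/cm³

2.59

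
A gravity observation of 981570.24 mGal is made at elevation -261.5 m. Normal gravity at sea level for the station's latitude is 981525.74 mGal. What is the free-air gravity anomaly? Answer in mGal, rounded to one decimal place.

-36.2

Free-air correction = 0.3086 × -261.5 = -80.70 mGal
Free-air anomaly = 981570.24 − 981525.74 + (-80.70) = -36.20 mGal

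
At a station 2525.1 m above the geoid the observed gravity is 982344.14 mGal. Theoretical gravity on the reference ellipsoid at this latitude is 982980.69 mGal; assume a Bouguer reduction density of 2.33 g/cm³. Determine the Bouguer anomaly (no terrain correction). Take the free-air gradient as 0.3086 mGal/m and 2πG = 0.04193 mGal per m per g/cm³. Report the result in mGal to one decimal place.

Free-air correction = 0.3086 × 2525.1 = 779.25 mGal
Free-air anomaly = 982344.14 − 982980.69 + (779.25) = 142.70 mGal
Bouguer slab correction = 0.04193 × 2.33 × 2525.1 = 246.69 mGal
Simple Bouguer anomaly = 142.70 − (246.69) = -103.99 mGal

-104.0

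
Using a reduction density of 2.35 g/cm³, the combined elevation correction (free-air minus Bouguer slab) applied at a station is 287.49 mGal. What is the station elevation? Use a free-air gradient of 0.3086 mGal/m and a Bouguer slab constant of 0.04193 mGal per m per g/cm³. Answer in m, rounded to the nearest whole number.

Combined gradient = 0.3086 − 0.04193 × 2.35 = 0.2100645 mGal/m
h = 287.49 / 0.2100645 = 1368.58 m

1369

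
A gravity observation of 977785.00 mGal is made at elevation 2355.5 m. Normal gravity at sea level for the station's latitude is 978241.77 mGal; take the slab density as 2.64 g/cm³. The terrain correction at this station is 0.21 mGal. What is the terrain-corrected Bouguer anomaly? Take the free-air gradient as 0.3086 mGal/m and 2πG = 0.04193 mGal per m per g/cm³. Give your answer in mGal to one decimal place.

9.6

Free-air correction = 0.3086 × 2355.5 = 726.91 mGal
Free-air anomaly = 977785.00 − 978241.77 + (726.91) = 270.14 mGal
Bouguer slab correction = 0.04193 × 2.64 × 2355.5 = 260.74 mGal
Simple Bouguer anomaly = 270.14 − (260.74) = 9.40 mGal
Complete Bouguer anomaly = 9.40 + 0.21 = 9.61 mGal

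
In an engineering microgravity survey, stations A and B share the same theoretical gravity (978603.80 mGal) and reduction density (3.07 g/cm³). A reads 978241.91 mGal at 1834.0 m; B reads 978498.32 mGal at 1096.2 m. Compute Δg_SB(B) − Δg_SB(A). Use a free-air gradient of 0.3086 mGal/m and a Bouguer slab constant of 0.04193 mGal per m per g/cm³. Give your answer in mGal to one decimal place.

Δg_SB(A) = 978241.91 − 978603.80 + 0.3086×1834.0 − 0.04193×3.07×1834.0 = -32.00 mGal
Δg_SB(B) = 978498.32 − 978603.80 + 0.3086×1096.2 − 0.04193×3.07×1096.2 = 91.70 mGal
Difference = 91.70 − (-32.00) = 123.70 mGal

123.7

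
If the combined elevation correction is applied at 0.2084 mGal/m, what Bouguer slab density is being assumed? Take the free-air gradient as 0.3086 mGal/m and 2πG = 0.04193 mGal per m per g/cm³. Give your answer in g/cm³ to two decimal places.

2.39

0.2084 = 0.3086 − 0.04193 × ρ
ρ = (0.3086 − 0.2084) / 0.04193 = 2.39 g/cm³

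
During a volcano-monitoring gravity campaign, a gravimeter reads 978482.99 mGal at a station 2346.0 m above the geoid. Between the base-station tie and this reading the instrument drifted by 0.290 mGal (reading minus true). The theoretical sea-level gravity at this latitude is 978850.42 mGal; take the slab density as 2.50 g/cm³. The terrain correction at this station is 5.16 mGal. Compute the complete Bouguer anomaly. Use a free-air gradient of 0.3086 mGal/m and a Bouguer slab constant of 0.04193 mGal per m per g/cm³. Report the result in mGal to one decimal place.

Drift-corrected reading = 978482.99 − (0.290) = 978482.700 mGal
Free-air correction = 0.3086 × 2346.0 = 723.98 mGal
Free-air anomaly = 978482.700 − 978850.42 + (723.98) = 356.260 mGal
Bouguer slab correction = 0.04193 × 2.50 × 2346.0 = 245.92 mGal
Simple Bouguer anomaly = 356.260 − (245.92) = 110.340 mGal
Complete Bouguer anomaly = 110.340 + 5.16 = 115.500 mGal

115.5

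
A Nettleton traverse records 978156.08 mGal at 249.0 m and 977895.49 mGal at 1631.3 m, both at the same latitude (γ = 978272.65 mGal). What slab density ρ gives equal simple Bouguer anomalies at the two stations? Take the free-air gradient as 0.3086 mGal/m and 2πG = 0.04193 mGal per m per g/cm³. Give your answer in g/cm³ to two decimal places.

2.86

Δg_obs = 977895.49 − 978156.08 = -260.59 mGal over Δh = 1631.3 − 249.0 = 1382.3 m
Equal Bouguer anomalies ⇒ Δg_obs + (0.3086 − 0.04193ρ)·Δh = 0
0.3086 − 0.04193ρ = −Δg_obs/Δh = 0.18852
ρ = (0.3086 − 0.18852) / 0.04193 = 2.86 g/cm³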